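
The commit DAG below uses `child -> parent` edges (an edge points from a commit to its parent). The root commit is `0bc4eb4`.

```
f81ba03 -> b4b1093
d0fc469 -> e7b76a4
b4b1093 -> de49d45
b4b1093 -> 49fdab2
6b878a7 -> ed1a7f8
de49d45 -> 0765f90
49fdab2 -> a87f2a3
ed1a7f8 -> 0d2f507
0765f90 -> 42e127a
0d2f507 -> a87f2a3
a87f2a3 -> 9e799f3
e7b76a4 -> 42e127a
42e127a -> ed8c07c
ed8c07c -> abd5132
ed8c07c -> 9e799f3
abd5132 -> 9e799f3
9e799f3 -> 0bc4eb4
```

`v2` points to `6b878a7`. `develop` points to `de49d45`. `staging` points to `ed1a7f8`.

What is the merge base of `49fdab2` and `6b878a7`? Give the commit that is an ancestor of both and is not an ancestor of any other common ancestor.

a87f2a3

Ancestors of 49fdab2: {0bc4eb4, 49fdab2, 9e799f3, a87f2a3}.
Ancestors of 6b878a7: {0bc4eb4, 0d2f507, 6b878a7, 9e799f3, a87f2a3, ed1a7f8}.
Common ancestors: {0bc4eb4, 9e799f3, a87f2a3}.
Among these, a87f2a3 is not an ancestor of any other common ancestor — it is the merge base.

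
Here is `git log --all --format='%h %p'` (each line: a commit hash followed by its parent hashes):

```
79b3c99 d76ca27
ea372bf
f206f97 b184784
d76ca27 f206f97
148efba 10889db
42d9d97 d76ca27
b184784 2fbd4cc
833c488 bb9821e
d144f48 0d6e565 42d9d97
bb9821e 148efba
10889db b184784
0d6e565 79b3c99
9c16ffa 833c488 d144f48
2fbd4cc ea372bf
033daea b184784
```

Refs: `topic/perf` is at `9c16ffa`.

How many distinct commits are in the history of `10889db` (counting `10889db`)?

4

Walking parent pointers from 10889db: reachable set = {10889db, 2fbd4cc, b184784, ea372bf}.
That is 4 commits.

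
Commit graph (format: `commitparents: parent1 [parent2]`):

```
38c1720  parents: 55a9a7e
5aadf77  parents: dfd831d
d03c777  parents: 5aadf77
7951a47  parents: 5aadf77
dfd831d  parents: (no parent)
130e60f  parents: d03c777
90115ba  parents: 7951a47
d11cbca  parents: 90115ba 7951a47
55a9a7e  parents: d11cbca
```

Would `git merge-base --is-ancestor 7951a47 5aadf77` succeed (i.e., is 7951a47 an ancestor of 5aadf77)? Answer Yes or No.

Ancestors of 5aadf77: {5aadf77, dfd831d}.
7951a47 is not in that set, so it is not an ancestor of 5aadf77.

No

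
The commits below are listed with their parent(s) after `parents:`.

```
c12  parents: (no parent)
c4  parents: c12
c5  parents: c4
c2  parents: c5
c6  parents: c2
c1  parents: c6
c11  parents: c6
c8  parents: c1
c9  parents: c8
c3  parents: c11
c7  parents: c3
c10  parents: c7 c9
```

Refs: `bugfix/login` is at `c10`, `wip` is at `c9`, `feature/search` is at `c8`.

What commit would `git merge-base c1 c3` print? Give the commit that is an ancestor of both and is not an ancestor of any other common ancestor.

c6

Ancestors of c1: {c1, c12, c2, c4, c5, c6}.
Ancestors of c3: {c11, c12, c2, c3, c4, c5, c6}.
Common ancestors: {c12, c2, c4, c5, c6}.
Among these, c6 is not an ancestor of any other common ancestor — it is the merge base.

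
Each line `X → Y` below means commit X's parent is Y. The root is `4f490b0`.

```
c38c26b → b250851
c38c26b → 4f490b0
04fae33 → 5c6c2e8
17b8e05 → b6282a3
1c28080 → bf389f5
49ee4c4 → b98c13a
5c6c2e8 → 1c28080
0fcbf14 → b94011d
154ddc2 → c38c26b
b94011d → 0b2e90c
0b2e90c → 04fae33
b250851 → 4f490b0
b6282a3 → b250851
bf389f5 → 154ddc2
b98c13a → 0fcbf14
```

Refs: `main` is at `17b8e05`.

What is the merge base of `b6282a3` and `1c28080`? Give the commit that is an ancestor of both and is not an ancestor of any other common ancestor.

b250851

Ancestors of b6282a3: {4f490b0, b250851, b6282a3}.
Ancestors of 1c28080: {154ddc2, 1c28080, 4f490b0, b250851, bf389f5, c38c26b}.
Common ancestors: {4f490b0, b250851}.
Among these, b250851 is not an ancestor of any other common ancestor — it is the merge base.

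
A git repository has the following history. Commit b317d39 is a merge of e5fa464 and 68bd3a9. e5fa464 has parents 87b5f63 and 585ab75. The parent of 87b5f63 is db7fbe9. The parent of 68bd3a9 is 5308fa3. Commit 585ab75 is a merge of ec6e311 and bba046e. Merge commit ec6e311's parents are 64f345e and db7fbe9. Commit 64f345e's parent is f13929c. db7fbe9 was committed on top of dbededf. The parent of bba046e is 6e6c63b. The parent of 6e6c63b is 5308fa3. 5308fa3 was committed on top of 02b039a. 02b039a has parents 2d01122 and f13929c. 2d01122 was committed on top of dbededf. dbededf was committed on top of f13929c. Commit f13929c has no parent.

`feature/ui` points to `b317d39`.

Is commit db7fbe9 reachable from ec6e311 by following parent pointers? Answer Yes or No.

Yes

Ancestors of ec6e311 (commits reachable by following parents): {64f345e, db7fbe9, dbededf, ec6e311, f13929c}.
db7fbe9 is in that set, so it is an ancestor of ec6e311.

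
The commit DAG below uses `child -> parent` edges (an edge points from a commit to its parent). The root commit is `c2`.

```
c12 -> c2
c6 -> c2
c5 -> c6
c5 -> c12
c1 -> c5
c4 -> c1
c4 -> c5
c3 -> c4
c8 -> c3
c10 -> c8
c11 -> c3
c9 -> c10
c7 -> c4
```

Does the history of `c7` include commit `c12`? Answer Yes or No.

Yes

Ancestors of c7 (commits reachable by following parents): {c1, c12, c2, c4, c5, c6, c7}.
c12 is in that set, so it is an ancestor of c7.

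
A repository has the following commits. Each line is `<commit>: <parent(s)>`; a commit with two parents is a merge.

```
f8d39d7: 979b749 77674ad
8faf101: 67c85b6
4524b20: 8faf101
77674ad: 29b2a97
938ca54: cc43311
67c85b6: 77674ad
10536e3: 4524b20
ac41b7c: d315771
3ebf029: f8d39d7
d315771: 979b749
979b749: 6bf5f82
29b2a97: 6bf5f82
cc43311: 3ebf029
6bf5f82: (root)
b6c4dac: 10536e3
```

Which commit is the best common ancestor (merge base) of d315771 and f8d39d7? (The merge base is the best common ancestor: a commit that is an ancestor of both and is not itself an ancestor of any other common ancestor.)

Ancestors of d315771: {6bf5f82, 979b749, d315771}.
Ancestors of f8d39d7: {29b2a97, 6bf5f82, 77674ad, 979b749, f8d39d7}.
Common ancestors: {6bf5f82, 979b749}.
Among these, 979b749 is not an ancestor of any other common ancestor — it is the merge base.

979b749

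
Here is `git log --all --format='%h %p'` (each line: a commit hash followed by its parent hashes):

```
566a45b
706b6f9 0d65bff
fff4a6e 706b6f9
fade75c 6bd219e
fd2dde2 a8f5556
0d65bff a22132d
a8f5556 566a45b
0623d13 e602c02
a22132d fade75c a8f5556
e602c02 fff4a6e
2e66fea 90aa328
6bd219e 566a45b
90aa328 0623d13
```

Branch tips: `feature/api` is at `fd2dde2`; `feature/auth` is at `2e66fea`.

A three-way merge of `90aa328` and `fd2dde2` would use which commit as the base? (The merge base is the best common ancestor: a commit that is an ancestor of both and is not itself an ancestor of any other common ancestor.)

Ancestors of 90aa328: {0623d13, 0d65bff, 566a45b, 6bd219e, 706b6f9, 90aa328, a22132d, a8f5556, e602c02, fade75c, fff4a6e}.
Ancestors of fd2dde2: {566a45b, a8f5556, fd2dde2}.
Common ancestors: {566a45b, a8f5556}.
Among these, a8f5556 is not an ancestor of any other common ancestor — it is the merge base.

a8f5556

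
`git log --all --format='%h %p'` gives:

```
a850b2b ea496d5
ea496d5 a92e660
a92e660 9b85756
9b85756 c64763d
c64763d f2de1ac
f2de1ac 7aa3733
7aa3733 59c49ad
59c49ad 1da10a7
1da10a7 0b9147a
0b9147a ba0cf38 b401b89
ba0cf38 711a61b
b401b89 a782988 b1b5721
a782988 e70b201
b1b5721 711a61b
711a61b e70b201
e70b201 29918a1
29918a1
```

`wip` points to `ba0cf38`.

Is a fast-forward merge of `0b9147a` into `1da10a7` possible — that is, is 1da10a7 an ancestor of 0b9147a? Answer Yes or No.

A fast-forward from 1da10a7 to 0b9147a is possible iff 1da10a7 is an ancestor of 0b9147a.
Ancestors of 0b9147a: {0b9147a, 29918a1, 711a61b, a782988, b1b5721, b401b89, ba0cf38, e70b201}.
1da10a7 is not among them, so fast-forward is not possible.

No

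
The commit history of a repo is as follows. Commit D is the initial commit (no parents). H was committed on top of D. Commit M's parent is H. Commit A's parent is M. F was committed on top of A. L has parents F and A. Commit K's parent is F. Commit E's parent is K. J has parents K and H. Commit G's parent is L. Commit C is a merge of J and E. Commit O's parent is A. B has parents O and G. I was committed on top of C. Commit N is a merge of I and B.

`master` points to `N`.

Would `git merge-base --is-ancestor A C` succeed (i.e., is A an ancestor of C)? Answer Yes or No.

Ancestors of C (commits reachable by following parents): {A, C, D, E, F, H, J, K, M}.
A is in that set, so it is an ancestor of C.

Yes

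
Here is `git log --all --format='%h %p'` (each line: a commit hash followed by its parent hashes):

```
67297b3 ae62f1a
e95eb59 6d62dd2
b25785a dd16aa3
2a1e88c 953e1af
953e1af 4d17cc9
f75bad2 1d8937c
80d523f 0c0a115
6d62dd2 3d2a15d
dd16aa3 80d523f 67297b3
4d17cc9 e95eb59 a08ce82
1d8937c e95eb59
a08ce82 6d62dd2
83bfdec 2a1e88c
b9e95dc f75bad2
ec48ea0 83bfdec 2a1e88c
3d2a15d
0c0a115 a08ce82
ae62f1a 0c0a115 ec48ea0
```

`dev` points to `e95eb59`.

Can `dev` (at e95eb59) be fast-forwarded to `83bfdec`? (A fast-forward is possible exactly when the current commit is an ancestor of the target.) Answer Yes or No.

Yes

A fast-forward from e95eb59 to 83bfdec is possible iff e95eb59 is an ancestor of 83bfdec.
Ancestors of 83bfdec: {2a1e88c, 3d2a15d, 4d17cc9, 6d62dd2, 83bfdec, 953e1af, a08ce82, e95eb59}.
e95eb59 is among them, so fast-forward is possible.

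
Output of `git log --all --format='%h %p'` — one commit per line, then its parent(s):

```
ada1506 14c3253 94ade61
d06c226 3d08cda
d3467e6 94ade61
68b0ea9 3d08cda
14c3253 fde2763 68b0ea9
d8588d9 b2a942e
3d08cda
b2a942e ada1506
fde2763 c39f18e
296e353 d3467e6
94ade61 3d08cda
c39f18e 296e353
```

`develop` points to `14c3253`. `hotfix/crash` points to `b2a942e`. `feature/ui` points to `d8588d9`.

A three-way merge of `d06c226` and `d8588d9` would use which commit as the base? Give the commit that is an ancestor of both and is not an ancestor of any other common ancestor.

Ancestors of d06c226: {3d08cda, d06c226}.
Ancestors of d8588d9: {14c3253, 296e353, 3d08cda, 68b0ea9, 94ade61, ada1506, b2a942e, c39f18e, d3467e6, d8588d9, fde2763}.
Common ancestors: {3d08cda}.
The only common ancestor is 3d08cda, so it is the merge base.

3d08cda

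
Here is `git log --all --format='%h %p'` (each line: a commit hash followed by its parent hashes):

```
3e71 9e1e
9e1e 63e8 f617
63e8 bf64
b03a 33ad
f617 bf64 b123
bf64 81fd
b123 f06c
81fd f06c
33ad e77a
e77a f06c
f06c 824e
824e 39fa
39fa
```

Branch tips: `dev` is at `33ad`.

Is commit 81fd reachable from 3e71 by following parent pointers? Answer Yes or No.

Yes

Ancestors of 3e71 (commits reachable by following parents): {39fa, 3e71, 63e8, 81fd, 824e, 9e1e, b123, bf64, f06c, f617}.
81fd is in that set, so it is an ancestor of 3e71.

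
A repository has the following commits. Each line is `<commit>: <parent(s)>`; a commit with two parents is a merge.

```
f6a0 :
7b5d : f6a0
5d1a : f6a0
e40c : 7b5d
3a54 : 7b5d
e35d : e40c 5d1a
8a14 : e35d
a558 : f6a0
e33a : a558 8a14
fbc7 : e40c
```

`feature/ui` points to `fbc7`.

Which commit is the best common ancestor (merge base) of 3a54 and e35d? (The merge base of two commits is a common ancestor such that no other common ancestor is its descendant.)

Ancestors of 3a54: {3a54, 7b5d, f6a0}.
Ancestors of e35d: {5d1a, 7b5d, e35d, e40c, f6a0}.
Common ancestors: {7b5d, f6a0}.
Among these, 7b5d is not an ancestor of any other common ancestor — it is the merge base.

7b5d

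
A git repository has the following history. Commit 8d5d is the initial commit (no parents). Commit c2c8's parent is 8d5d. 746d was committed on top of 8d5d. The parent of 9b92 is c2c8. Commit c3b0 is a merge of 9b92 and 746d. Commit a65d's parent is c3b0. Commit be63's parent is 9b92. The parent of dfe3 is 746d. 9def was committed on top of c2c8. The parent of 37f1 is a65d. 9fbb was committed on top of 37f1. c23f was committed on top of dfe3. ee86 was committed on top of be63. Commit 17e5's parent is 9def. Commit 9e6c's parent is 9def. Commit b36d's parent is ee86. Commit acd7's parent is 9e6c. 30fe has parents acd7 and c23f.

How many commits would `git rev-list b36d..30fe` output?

Reachable from 30fe: {30fe, 746d, 8d5d, 9def, 9e6c, acd7, c23f, c2c8, dfe3}.
Reachable from b36d: {8d5d, 9b92, b36d, be63, c2c8, ee86}.
In 30fe's history but not b36d's: {30fe, 746d, 9def, 9e6c, acd7, c23f, dfe3} — 7 commits.

7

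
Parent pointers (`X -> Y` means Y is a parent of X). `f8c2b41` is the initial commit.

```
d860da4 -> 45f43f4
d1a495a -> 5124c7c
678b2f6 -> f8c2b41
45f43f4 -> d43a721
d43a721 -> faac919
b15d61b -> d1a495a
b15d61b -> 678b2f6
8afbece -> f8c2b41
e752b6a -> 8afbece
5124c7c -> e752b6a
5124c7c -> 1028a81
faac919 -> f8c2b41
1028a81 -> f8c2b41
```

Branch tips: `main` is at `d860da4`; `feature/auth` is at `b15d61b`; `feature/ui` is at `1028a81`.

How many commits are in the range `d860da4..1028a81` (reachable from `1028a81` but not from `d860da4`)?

Reachable from 1028a81: {1028a81, f8c2b41}.
Reachable from d860da4: {45f43f4, d43a721, d860da4, f8c2b41, faac919}.
In 1028a81's history but not d860da4's: {1028a81} — 1 commit.

1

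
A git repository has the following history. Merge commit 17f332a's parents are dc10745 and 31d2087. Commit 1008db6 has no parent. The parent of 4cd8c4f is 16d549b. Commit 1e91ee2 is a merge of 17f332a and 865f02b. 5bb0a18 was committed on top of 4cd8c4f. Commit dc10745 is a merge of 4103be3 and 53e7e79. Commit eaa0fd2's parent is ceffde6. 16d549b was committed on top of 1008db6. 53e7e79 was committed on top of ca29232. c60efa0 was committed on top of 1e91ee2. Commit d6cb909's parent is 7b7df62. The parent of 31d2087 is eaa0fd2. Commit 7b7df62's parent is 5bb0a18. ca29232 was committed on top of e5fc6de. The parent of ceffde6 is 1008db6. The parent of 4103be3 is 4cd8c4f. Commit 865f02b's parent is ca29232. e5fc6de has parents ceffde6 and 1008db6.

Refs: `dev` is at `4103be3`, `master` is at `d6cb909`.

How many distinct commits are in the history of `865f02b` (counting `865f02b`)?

Walking parent pointers from 865f02b: reachable set = {1008db6, 865f02b, ca29232, ceffde6, e5fc6de}.
That is 5 commits.

5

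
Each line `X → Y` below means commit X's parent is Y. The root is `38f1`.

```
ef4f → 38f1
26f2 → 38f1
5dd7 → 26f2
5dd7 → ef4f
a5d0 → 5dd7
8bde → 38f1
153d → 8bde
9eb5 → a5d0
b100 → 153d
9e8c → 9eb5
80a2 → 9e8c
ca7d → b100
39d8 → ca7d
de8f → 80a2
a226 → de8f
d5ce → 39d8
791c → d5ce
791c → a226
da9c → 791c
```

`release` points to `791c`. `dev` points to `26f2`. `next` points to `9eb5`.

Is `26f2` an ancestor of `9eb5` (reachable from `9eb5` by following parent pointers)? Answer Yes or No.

Ancestors of 9eb5 (commits reachable by following parents): {26f2, 38f1, 5dd7, 9eb5, a5d0, ef4f}.
26f2 is in that set, so it is an ancestor of 9eb5.

Yes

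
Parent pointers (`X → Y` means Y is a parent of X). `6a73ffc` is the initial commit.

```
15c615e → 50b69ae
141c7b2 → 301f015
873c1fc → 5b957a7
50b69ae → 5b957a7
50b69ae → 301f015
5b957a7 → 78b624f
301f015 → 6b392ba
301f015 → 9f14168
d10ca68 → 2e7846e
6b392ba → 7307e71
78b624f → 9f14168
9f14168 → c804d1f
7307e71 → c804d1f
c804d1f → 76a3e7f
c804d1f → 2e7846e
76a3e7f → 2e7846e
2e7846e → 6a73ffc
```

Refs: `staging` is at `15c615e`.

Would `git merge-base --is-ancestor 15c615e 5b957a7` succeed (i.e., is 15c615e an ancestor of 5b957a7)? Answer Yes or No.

Ancestors of 5b957a7: {2e7846e, 5b957a7, 6a73ffc, 76a3e7f, 78b624f, 9f14168, c804d1f}.
15c615e is not in that set, so it is not an ancestor of 5b957a7.

No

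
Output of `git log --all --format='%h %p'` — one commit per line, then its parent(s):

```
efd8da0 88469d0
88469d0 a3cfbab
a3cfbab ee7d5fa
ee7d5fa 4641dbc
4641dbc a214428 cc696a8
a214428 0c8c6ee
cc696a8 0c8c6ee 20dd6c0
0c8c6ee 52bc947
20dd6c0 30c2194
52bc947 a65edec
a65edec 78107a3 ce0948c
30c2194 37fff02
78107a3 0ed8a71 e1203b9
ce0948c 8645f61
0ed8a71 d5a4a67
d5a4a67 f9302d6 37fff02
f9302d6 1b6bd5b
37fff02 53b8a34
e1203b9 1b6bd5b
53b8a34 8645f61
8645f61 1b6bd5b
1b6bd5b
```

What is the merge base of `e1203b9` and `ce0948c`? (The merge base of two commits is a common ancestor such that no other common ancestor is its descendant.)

1b6bd5b

Ancestors of e1203b9: {1b6bd5b, e1203b9}.
Ancestors of ce0948c: {1b6bd5b, 8645f61, ce0948c}.
Common ancestors: {1b6bd5b}.
The only common ancestor is 1b6bd5b, so it is the merge base.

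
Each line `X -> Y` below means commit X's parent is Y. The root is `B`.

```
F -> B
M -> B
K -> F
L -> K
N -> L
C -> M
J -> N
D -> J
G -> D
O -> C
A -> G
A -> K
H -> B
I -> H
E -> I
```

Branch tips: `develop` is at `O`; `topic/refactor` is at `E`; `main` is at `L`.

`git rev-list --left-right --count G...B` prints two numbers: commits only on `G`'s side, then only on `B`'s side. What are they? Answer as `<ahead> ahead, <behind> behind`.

7 ahead, 0 behind

Reachable from G: {B, D, F, G, J, K, L, N}.
Reachable from B: {B}.
Only in G's history (ahead): {D, F, G, J, K, L, N} — 7.
Only in B's history (behind): {} — 0.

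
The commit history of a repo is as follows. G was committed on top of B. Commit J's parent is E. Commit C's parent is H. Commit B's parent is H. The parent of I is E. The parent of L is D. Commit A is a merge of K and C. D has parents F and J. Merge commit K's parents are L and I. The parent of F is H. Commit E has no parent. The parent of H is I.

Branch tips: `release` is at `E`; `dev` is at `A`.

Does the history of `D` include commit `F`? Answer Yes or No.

Yes

Ancestors of D (commits reachable by following parents): {D, E, F, H, I, J}.
F is in that set, so it is an ancestor of D.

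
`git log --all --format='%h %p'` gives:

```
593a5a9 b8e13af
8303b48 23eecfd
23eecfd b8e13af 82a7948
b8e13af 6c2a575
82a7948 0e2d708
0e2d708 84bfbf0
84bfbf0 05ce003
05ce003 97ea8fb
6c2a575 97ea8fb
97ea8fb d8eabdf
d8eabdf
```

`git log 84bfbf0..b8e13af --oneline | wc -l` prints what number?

Reachable from b8e13af: {6c2a575, 97ea8fb, b8e13af, d8eabdf}.
Reachable from 84bfbf0: {05ce003, 84bfbf0, 97ea8fb, d8eabdf}.
In b8e13af's history but not 84bfbf0's: {6c2a575, b8e13af} — 2 commits.

2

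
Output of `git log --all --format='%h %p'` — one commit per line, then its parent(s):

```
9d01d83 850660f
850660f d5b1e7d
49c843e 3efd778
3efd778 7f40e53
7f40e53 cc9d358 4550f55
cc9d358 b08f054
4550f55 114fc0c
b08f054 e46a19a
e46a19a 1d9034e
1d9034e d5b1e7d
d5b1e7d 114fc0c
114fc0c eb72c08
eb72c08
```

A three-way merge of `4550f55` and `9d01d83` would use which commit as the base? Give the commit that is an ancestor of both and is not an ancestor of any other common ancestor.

114fc0c

Ancestors of 4550f55: {114fc0c, 4550f55, eb72c08}.
Ancestors of 9d01d83: {114fc0c, 850660f, 9d01d83, d5b1e7d, eb72c08}.
Common ancestors: {114fc0c, eb72c08}.
Among these, 114fc0c is not an ancestor of any other common ancestor — it is the merge base.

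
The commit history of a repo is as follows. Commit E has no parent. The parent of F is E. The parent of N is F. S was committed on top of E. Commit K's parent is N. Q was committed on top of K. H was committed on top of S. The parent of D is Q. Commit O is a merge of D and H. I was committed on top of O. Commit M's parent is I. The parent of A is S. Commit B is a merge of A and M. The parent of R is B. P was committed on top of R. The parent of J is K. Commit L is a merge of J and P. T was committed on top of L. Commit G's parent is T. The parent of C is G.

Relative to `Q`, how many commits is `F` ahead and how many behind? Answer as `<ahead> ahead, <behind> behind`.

0 ahead, 3 behind

Reachable from F: {E, F}.
Reachable from Q: {E, F, K, N, Q}.
Only in F's history (ahead): {} — 0.
Only in Q's history (behind): {K, N, Q} — 3.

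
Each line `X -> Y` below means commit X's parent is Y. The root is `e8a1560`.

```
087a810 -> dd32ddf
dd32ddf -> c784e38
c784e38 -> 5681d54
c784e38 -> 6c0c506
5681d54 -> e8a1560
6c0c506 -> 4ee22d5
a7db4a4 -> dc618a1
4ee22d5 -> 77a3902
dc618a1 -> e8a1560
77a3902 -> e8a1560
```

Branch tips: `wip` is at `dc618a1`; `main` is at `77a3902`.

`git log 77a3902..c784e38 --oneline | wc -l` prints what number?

4

Reachable from c784e38: {4ee22d5, 5681d54, 6c0c506, 77a3902, c784e38, e8a1560}.
Reachable from 77a3902: {77a3902, e8a1560}.
In c784e38's history but not 77a3902's: {4ee22d5, 5681d54, 6c0c506, c784e38} — 4 commits.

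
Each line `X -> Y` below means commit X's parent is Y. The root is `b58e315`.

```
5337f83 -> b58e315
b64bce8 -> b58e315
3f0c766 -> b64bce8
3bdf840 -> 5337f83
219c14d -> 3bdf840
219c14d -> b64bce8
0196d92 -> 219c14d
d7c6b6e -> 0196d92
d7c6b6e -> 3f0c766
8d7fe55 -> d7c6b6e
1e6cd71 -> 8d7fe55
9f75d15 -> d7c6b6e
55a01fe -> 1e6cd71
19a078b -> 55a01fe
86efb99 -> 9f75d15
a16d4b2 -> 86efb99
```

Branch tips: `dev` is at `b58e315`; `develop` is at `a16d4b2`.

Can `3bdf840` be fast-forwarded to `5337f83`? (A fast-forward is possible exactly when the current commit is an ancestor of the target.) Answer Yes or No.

A fast-forward from 3bdf840 to 5337f83 is possible iff 3bdf840 is an ancestor of 5337f83.
Ancestors of 5337f83: {5337f83, b58e315}.
3bdf840 is not among them, so fast-forward is not possible.

No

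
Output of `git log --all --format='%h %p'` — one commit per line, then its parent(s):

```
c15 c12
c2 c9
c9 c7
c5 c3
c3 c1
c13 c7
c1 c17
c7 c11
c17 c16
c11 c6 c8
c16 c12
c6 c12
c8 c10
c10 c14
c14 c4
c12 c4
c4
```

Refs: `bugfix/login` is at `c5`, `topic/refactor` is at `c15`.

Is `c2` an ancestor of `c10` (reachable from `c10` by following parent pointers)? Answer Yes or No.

Ancestors of c10: {c10, c14, c4}.
c2 is not in that set, so it is not an ancestor of c10.

No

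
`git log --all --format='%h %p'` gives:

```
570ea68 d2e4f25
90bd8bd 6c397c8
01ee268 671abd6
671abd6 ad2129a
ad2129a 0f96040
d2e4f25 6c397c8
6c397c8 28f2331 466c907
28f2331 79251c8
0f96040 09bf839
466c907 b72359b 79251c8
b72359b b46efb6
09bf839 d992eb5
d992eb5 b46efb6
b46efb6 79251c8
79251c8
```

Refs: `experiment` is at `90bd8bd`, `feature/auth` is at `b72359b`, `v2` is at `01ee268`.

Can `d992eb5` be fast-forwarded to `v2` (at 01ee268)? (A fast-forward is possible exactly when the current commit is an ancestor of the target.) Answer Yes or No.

Yes

A fast-forward from d992eb5 to 01ee268 is possible iff d992eb5 is an ancestor of 01ee268.
Ancestors of 01ee268: {01ee268, 09bf839, 0f96040, 671abd6, 79251c8, ad2129a, b46efb6, d992eb5}.
d992eb5 is among them, so fast-forward is possible.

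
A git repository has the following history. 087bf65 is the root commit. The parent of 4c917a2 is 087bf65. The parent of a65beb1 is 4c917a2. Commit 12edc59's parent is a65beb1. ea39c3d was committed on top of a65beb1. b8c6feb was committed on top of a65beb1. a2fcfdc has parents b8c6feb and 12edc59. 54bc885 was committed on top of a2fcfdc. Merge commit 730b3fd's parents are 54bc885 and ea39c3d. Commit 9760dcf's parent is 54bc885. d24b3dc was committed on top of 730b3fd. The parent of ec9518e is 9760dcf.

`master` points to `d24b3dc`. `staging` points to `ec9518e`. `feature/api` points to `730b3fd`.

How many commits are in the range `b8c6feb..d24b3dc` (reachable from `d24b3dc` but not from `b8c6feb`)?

Reachable from d24b3dc: {087bf65, 12edc59, 4c917a2, 54bc885, 730b3fd, a2fcfdc, a65beb1, b8c6feb, d24b3dc, ea39c3d}.
Reachable from b8c6feb: {087bf65, 4c917a2, a65beb1, b8c6feb}.
In d24b3dc's history but not b8c6feb's: {12edc59, 54bc885, 730b3fd, a2fcfdc, d24b3dc, ea39c3d} — 6 commits.

6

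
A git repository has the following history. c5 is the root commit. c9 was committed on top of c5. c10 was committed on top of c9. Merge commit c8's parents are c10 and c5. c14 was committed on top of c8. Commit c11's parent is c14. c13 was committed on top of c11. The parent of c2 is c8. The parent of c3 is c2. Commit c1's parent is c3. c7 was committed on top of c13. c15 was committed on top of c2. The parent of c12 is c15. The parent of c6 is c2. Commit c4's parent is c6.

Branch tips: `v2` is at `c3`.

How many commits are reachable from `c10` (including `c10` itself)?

Walking parent pointers from c10: reachable set = {c10, c5, c9}.
That is 3 commits.

3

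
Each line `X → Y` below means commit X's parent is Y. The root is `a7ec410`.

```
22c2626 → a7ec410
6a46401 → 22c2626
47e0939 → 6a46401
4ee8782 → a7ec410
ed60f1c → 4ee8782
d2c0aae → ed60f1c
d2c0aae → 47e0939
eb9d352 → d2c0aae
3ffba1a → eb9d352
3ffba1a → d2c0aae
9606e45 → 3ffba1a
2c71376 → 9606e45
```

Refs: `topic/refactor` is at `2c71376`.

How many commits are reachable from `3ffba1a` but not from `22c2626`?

Reachable from 3ffba1a: {22c2626, 3ffba1a, 47e0939, 4ee8782, 6a46401, a7ec410, d2c0aae, eb9d352, ed60f1c}.
Reachable from 22c2626: {22c2626, a7ec410}.
In 3ffba1a's history but not 22c2626's: {3ffba1a, 47e0939, 4ee8782, 6a46401, d2c0aae, eb9d352, ed60f1c} — 7 commits.

7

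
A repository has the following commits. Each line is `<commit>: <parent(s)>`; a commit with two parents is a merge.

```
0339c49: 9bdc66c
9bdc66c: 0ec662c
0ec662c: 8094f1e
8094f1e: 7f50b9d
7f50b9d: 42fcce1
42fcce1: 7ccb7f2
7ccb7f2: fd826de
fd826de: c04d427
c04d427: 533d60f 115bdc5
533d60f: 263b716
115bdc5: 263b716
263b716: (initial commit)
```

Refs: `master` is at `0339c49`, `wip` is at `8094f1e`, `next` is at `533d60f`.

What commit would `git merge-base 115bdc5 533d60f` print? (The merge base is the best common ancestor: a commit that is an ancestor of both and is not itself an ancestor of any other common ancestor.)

263b716

Ancestors of 115bdc5: {115bdc5, 263b716}.
Ancestors of 533d60f: {263b716, 533d60f}.
Common ancestors: {263b716}.
The only common ancestor is 263b716, so it is the merge base.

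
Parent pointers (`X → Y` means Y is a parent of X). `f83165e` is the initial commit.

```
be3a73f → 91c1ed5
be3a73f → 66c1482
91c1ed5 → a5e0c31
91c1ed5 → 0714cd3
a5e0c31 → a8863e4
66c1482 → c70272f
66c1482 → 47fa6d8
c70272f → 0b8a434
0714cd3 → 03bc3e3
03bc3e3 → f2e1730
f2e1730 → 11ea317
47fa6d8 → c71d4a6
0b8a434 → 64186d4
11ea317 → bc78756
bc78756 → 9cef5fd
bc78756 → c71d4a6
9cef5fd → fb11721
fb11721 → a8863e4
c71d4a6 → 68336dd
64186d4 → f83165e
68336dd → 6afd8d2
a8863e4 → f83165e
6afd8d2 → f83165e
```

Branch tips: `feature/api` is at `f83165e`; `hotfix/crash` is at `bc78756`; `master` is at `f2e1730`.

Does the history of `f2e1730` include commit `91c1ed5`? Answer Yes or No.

No

Ancestors of f2e1730: {11ea317, 68336dd, 6afd8d2, 9cef5fd, a8863e4, bc78756, c71d4a6, f2e1730, f83165e, fb11721}.
91c1ed5 is not in that set, so it is not an ancestor of f2e1730.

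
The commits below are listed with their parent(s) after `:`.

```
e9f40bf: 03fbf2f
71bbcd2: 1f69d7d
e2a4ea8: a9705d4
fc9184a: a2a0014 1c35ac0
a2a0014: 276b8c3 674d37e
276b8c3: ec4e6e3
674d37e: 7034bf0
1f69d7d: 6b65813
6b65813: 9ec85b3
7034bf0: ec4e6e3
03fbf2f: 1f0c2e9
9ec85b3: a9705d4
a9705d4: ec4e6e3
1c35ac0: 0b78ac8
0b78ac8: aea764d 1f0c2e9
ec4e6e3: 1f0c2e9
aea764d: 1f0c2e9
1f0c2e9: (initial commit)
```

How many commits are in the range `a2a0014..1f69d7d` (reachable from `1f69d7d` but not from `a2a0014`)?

4

Reachable from 1f69d7d: {1f0c2e9, 1f69d7d, 6b65813, 9ec85b3, a9705d4, ec4e6e3}.
Reachable from a2a0014: {1f0c2e9, 276b8c3, 674d37e, 7034bf0, a2a0014, ec4e6e3}.
In 1f69d7d's history but not a2a0014's: {1f69d7d, 6b65813, 9ec85b3, a9705d4} — 4 commits.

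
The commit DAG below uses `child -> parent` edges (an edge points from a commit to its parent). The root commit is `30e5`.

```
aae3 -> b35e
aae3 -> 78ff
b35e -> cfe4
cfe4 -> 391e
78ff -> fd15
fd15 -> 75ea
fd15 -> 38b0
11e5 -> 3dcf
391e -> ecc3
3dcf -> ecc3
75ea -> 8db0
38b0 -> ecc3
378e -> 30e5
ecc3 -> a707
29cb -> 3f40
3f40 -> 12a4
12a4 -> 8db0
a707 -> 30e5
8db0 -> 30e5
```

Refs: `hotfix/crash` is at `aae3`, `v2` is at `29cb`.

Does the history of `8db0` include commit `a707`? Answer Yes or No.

No

Ancestors of 8db0: {30e5, 8db0}.
a707 is not in that set, so it is not an ancestor of 8db0.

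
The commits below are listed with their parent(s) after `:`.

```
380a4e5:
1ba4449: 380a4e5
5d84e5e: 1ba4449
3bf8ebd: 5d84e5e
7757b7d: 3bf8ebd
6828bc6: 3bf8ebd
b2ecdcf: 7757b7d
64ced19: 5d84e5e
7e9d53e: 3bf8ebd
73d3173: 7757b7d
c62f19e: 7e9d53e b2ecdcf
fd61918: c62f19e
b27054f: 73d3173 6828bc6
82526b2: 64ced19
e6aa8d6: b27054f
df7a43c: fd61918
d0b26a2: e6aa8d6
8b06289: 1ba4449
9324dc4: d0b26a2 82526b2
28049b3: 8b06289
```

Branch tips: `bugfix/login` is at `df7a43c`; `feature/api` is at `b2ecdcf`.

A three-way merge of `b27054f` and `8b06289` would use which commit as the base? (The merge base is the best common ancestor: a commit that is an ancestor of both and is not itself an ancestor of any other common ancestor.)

Ancestors of b27054f: {1ba4449, 380a4e5, 3bf8ebd, 5d84e5e, 6828bc6, 73d3173, 7757b7d, b27054f}.
Ancestors of 8b06289: {1ba4449, 380a4e5, 8b06289}.
Common ancestors: {1ba4449, 380a4e5}.
Among these, 1ba4449 is not an ancestor of any other common ancestor — it is the merge base.

1ba4449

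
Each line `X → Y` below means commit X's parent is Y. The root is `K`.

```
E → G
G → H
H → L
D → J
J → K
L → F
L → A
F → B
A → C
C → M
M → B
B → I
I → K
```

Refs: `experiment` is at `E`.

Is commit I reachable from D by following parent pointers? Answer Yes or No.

Ancestors of D: {D, J, K}.
I is not in that set, so it is not an ancestor of D.

No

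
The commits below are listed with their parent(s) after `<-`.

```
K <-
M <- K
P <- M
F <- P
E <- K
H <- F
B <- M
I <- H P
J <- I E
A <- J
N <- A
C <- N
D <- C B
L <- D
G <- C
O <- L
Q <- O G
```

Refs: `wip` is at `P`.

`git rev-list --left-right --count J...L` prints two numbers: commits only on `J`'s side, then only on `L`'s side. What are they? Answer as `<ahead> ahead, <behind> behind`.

0 ahead, 6 behind

Reachable from J: {E, F, H, I, J, K, M, P}.
Reachable from L: {A, B, C, D, E, F, H, I, J, K, L, M, N, P}.
Only in J's history (ahead): {} — 0.
Only in L's history (behind): {A, B, C, D, L, N} — 6.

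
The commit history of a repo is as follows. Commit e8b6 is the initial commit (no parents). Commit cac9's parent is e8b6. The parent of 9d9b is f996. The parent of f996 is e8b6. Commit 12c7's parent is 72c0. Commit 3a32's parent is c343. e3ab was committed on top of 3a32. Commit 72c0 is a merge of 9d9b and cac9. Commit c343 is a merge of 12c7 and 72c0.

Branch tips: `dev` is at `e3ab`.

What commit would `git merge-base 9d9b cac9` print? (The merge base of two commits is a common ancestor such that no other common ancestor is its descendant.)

Ancestors of 9d9b: {9d9b, e8b6, f996}.
Ancestors of cac9: {cac9, e8b6}.
Common ancestors: {e8b6}.
The only common ancestor is e8b6, so it is the merge base.

e8b6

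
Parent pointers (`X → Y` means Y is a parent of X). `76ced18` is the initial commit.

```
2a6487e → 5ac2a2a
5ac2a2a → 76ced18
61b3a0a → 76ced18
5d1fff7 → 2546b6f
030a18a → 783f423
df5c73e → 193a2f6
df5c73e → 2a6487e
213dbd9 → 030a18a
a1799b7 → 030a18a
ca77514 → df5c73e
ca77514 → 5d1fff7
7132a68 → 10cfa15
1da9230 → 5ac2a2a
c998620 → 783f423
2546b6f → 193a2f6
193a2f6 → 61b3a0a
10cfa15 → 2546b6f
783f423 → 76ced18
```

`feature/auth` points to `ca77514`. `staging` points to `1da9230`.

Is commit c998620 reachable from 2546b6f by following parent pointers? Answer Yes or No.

Ancestors of 2546b6f: {193a2f6, 2546b6f, 61b3a0a, 76ced18}.
c998620 is not in that set, so it is not an ancestor of 2546b6f.

No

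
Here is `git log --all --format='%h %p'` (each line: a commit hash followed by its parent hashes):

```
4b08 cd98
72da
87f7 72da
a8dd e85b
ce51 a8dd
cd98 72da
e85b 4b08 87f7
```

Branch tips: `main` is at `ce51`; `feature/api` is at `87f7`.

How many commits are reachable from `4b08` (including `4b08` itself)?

Walking parent pointers from 4b08: reachable set = {4b08, 72da, cd98}.
That is 3 commits.

3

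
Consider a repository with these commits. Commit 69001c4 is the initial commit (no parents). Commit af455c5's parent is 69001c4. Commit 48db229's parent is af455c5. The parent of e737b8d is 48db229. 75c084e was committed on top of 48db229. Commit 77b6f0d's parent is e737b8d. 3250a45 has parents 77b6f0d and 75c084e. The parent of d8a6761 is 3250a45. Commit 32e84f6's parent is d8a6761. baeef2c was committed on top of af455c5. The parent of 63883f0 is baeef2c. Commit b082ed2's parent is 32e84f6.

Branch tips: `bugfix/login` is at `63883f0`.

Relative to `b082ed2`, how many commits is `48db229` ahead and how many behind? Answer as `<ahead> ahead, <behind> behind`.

0 ahead, 7 behind

Reachable from 48db229: {48db229, 69001c4, af455c5}.
Reachable from b082ed2: {3250a45, 32e84f6, 48db229, 69001c4, 75c084e, 77b6f0d, af455c5, b082ed2, d8a6761, e737b8d}.
Only in 48db229's history (ahead): {} — 0.
Only in b082ed2's history (behind): {3250a45, 32e84f6, 75c084e, 77b6f0d, b082ed2, d8a6761, e737b8d} — 7.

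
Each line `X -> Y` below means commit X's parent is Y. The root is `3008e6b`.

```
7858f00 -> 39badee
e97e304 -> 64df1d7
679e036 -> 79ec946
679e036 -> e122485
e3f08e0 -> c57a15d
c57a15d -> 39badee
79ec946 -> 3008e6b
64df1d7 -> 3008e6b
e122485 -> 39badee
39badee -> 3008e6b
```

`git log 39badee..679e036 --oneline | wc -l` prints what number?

Reachable from 679e036: {3008e6b, 39badee, 679e036, 79ec946, e122485}.
Reachable from 39badee: {3008e6b, 39badee}.
In 679e036's history but not 39badee's: {679e036, 79ec946, e122485} — 3 commits.

3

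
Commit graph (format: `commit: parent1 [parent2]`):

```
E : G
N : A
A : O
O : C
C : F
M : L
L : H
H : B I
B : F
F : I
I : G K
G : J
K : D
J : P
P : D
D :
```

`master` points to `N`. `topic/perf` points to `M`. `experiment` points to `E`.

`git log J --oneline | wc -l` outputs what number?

3

Walking parent pointers from J: reachable set = {D, J, P}.
That is 3 commits.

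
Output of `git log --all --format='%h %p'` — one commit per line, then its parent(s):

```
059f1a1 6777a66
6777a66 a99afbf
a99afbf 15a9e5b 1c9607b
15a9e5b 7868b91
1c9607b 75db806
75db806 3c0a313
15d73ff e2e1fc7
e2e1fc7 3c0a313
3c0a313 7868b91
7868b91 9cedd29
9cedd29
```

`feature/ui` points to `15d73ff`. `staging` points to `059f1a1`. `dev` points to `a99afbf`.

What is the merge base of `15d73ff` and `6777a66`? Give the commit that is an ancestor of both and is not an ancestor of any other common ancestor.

3c0a313

Ancestors of 15d73ff: {15d73ff, 3c0a313, 7868b91, 9cedd29, e2e1fc7}.
Ancestors of 6777a66: {15a9e5b, 1c9607b, 3c0a313, 6777a66, 75db806, 7868b91, 9cedd29, a99afbf}.
Common ancestors: {3c0a313, 7868b91, 9cedd29}.
Among these, 3c0a313 is not an ancestor of any other common ancestor — it is the merge base.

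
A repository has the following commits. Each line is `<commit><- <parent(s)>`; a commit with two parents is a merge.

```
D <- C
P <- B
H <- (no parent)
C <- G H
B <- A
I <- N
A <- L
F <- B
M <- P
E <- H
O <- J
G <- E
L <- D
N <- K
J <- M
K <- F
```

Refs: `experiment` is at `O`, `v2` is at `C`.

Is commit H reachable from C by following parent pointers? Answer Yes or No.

Ancestors of C (commits reachable by following parents): {C, E, G, H}.
H is in that set, so it is an ancestor of C.

Yes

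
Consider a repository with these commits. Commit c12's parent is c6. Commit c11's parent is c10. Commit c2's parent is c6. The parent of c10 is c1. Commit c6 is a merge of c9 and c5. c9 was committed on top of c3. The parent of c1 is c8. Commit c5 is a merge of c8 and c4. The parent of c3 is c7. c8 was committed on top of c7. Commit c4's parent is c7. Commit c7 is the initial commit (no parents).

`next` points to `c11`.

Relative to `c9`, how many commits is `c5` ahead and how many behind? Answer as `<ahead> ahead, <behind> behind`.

Reachable from c5: {c4, c5, c7, c8}.
Reachable from c9: {c3, c7, c9}.
Only in c5's history (ahead): {c4, c5, c8} — 3.
Only in c9's history (behind): {c3, c9} — 2.

3 ahead, 2 behind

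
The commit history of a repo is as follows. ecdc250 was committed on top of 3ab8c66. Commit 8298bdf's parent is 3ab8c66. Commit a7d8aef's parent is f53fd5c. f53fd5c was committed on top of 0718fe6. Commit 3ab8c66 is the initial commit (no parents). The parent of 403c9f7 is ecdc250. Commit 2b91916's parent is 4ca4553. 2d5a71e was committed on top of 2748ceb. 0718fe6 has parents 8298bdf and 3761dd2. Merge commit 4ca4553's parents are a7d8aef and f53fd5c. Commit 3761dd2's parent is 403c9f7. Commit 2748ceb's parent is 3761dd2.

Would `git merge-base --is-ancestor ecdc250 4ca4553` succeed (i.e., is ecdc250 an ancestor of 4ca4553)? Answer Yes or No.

Ancestors of 4ca4553 (commits reachable by following parents): {0718fe6, 3761dd2, 3ab8c66, 403c9f7, 4ca4553, 8298bdf, a7d8aef, ecdc250, f53fd5c}.
ecdc250 is in that set, so it is an ancestor of 4ca4553.

Yes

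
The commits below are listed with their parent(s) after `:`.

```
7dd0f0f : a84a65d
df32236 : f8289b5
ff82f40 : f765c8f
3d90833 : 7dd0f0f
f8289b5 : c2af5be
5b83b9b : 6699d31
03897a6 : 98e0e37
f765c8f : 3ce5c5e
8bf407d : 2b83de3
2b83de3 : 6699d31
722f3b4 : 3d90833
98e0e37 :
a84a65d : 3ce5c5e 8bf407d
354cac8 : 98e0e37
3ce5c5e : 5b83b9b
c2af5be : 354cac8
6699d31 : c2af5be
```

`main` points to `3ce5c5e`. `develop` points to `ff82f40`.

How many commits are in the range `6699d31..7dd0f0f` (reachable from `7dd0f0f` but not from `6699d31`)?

6

Reachable from 7dd0f0f: {2b83de3, 354cac8, 3ce5c5e, 5b83b9b, 6699d31, 7dd0f0f, 8bf407d, 98e0e37, a84a65d, c2af5be}.
Reachable from 6699d31: {354cac8, 6699d31, 98e0e37, c2af5be}.
In 7dd0f0f's history but not 6699d31's: {2b83de3, 3ce5c5e, 5b83b9b, 7dd0f0f, 8bf407d, a84a65d} — 6 commits.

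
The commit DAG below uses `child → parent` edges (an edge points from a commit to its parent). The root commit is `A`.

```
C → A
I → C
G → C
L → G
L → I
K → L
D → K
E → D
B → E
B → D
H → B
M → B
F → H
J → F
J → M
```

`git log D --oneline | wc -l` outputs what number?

7

Walking parent pointers from D: reachable set = {A, C, D, G, I, K, L}.
That is 7 commits.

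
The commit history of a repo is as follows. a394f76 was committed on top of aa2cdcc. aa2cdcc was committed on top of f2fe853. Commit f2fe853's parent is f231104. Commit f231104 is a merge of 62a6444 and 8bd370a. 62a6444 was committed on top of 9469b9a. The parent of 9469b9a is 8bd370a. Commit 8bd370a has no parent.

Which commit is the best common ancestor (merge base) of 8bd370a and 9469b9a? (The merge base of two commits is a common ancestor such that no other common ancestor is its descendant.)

8bd370a

Ancestors of 8bd370a: {8bd370a}.
Ancestors of 9469b9a: {8bd370a, 9469b9a}.
Common ancestors: {8bd370a}.
The only common ancestor is 8bd370a, so it is the merge base.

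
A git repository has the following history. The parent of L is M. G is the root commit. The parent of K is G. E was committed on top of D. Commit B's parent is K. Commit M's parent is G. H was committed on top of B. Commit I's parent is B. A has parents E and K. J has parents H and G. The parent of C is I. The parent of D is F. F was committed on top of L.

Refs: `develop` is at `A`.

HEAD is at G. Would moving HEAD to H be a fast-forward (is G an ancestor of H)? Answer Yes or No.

Yes

A fast-forward from G to H is possible iff G is an ancestor of H.
Ancestors of H: {B, G, H, K}.
G is among them, so fast-forward is possible.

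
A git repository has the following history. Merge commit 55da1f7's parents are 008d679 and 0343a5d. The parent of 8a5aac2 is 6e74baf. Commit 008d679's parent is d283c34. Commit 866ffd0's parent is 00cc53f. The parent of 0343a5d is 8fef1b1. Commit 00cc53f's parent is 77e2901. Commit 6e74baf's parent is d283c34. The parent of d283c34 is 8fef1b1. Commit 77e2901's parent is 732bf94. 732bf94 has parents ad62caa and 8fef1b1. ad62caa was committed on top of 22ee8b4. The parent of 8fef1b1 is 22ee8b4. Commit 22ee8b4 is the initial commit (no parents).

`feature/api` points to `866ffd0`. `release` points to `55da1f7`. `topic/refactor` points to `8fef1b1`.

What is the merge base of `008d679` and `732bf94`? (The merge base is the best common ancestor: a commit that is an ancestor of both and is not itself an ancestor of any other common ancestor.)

Ancestors of 008d679: {008d679, 22ee8b4, 8fef1b1, d283c34}.
Ancestors of 732bf94: {22ee8b4, 732bf94, 8fef1b1, ad62caa}.
Common ancestors: {22ee8b4, 8fef1b1}.
Among these, 8fef1b1 is not an ancestor of any other common ancestor — it is the merge base.

8fef1b1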